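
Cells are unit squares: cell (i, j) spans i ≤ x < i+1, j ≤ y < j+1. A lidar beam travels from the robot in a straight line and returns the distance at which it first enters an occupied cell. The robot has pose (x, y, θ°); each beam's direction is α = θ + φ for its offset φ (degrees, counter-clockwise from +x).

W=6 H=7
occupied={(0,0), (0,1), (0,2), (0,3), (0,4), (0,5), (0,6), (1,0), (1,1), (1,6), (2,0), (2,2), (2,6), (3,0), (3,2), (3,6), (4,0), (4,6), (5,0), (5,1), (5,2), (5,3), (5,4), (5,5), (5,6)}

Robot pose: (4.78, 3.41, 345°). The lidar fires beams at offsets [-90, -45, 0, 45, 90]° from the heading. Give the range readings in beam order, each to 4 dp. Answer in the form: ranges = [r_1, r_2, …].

beam 1: φ=-90°, α=255°
  cosα=-0.2588 sinα=-0.9659 | (4,3) | tMaxX 3.0137 tMaxY 0.4245 | tΔX 3.8637 tΔY 1.0353
    t=0.4245 [y] (4,2)
    t=1.4597 [y] (4,1)
    t=2.4950 [y] (4,0) — stop
  → r_1 = 2.4950
beam 2: φ=-45°, α=300°
  cosα=0.5000 sinα=-0.8660 | (4,3) | tMaxX 0.4400 tMaxY 0.4734 | tΔX 2.0000 tΔY 1.1547
    t=0.4400 [x] (5,3) — stop
  → r_2 = 0.4400
beam 3: φ=0°, α=345°
  cosα=0.9659 sinα=-0.2588 | (4,3) | tMaxX 0.2278 tMaxY 1.5841 | tΔX 1.0353 tΔY 3.8637
    t=0.2278 [x] (5,3) — stop
  → r_3 = 0.2278
beam 4: φ=45°, α=30°
  cosα=0.8660 sinα=0.5000 | (4,3) | tMaxX 0.2540 tMaxY 1.1800 | tΔX 1.1547 tΔY 2.0000
    t=0.2540 [x] (5,3) — stop
  → r_4 = 0.2540
beam 5: φ=90°, α=75°
  cosα=0.2588 sinα=0.9659 | (4,3) | tMaxX 0.8500 tMaxY 0.6108 | tΔX 3.8637 tΔY 1.0353
    t=0.6108 [y] (4,4)
    t=0.8500 [x] (5,4) — stop
  → r_5 = 0.8500

ranges = [2.4950, 0.4400, 0.2278, 0.2540, 0.8500]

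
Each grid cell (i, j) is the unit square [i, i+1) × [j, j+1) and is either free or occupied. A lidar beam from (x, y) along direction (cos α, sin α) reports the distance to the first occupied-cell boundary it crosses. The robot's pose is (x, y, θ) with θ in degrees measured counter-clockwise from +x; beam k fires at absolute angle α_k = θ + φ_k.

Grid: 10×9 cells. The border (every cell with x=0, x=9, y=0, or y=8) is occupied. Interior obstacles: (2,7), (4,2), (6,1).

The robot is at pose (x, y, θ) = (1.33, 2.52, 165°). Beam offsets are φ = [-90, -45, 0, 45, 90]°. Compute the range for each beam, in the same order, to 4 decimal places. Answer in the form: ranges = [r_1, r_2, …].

ranges = [4.6380, 0.6600, 0.3416, 0.3811, 1.2750]

beam 1: φ=-90°, α=75°
  d=(0.2588,0.9659)  start (1,2)  tX=2.5887 tY=0.4969  stride 1/|dx|=3.8637 1/|dy|=1.0353
    cross y-line → (1,3), t=0.4969
    cross y-line → (1,4), t=1.5322
    cross y-line → (1,5), t=2.5675
    cross x-line → (2,5), t=2.5887
    cross y-line → (2,6), t=3.6028
    cross y-line → (2,7), t=4.6380 (wall)
  → r_1 = 4.6380
beam 2: φ=-45°, α=120°
  d=(-0.5000,0.8660)  start (1,2)  tX=0.6600 tY=0.5543  stride 1/|dx|=2.0000 1/|dy|=1.1547
    cross y-line → (1,3), t=0.5543
    cross x-line → (0,3), t=0.6600 (wall)
  → r_2 = 0.6600
beam 3: φ=0°, α=165°
  d=(-0.9659,0.2588)  start (1,2)  tX=0.3416 tY=1.8546  stride 1/|dx|=1.0353 1/|dy|=3.8637
    cross x-line → (0,2), t=0.3416 (wall)
  → r_3 = 0.3416
beam 4: φ=45°, α=210°
  d=(-0.8660,-0.5000)  start (1,2)  tX=0.3811 tY=1.0400  stride 1/|dx|=1.1547 1/|dy|=2.0000
    cross x-line → (0,2), t=0.3811 (wall)
  → r_4 = 0.3811
beam 5: φ=90°, α=255°
  d=(-0.2588,-0.9659)  start (1,2)  tX=1.2750 tY=0.5383  stride 1/|dx|=3.8637 1/|dy|=1.0353
    cross y-line → (1,1), t=0.5383
    cross x-line → (0,1), t=1.2750 (wall)
  → r_5 = 1.2750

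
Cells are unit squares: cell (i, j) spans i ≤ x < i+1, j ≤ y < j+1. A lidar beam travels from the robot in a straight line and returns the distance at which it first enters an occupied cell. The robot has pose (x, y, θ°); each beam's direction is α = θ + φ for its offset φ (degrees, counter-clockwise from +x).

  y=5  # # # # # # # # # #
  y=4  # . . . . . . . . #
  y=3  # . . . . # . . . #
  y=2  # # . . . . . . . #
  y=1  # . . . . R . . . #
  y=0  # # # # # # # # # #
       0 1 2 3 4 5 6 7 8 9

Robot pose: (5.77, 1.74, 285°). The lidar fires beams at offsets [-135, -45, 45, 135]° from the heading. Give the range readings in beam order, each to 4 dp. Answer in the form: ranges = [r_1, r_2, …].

ranges = [5.5079, 0.8545, 1.4800, 3.7643]

beam 1: φ=-135°, α=150°
  cosα=-0.8660 sinα=0.5000 | (5,1) | tMaxX 0.8891 tMaxY 0.5200 | tΔX 1.1547 tΔY 2.0000
    t=0.5200 [y] (5,2)
    t=0.8891 [x] (4,2)
    t=2.0438 [x] (3,2)
    t=2.5200 [y] (3,3)
    t=3.1985 [x] (2,3)
    t=4.3532 [x] (1,3)
    t=4.5200 [y] (1,4)
    t=5.5079 [x] (0,4) — stop
  → r_1 = 5.5079
beam 2: φ=-45°, α=240°
  cosα=-0.5000 sinα=-0.8660 | (5,1) | tMaxX 1.5400 tMaxY 0.8545 | tΔX 2.0000 tΔY 1.1547
    t=0.8545 [y] (5,0) — stop
  → r_2 = 0.8545
beam 3: φ=45°, α=330°
  cosα=0.8660 sinα=-0.5000 | (5,1) | tMaxX 0.2656 tMaxY 1.4800 | tΔX 1.1547 tΔY 2.0000
    t=0.2656 [x] (6,1)
    t=1.4203 [x] (7,1)
    t=1.4800 [y] (7,0) — stop
  → r_3 = 1.4800
beam 4: φ=135°, α=60°
  cosα=0.5000 sinα=0.8660 | (5,1) | tMaxX 0.4600 tMaxY 0.3002 | tΔX 2.0000 tΔY 1.1547
    t=0.3002 [y] (5,2)
    t=0.4600 [x] (6,2)
    t=1.4549 [y] (6,3)
    t=2.4600 [x] (7,3)
    t=2.6096 [y] (7,4)
    t=3.7643 [y] (7,5) — stop
  → r_4 = 3.7643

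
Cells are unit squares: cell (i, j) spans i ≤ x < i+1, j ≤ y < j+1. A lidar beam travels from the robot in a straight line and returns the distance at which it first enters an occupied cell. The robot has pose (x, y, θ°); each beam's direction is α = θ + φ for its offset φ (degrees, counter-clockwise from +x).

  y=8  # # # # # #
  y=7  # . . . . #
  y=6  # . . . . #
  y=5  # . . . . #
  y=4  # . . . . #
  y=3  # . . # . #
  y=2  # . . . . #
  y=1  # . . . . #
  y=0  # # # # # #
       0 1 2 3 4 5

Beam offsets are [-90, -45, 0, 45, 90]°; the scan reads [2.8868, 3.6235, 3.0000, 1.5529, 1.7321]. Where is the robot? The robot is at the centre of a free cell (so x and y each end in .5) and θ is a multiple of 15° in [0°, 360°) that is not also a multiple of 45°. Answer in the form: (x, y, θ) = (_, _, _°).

The pose lattice has 27·16 = 432 candidates. Test each by forward raycasting.
  (1.5, 4.5, 210°): beam 1 = 1.0000 ≠ 2.8868 ✗
  (4.5, 3.5, 105°): beam 1 = 0.5176 ≠ 2.8868 ✗
  (3.5, 1.5, 330°): beam 1 = 0.5774 ≠ 2.8868 ✗
  (4.5, 1.5, 105°): beam 1 = 0.5176 ≠ 2.8868 ✗
  …
  (2.5, 4.5, 120°): r_1=2.8868, r_2=3.6235, r_3=3.0000, r_4=1.5529, r_5=1.7321 — all match ✓
Only this pose fits every beam.

(x, y, θ) = (2.5, 4.5, 120°)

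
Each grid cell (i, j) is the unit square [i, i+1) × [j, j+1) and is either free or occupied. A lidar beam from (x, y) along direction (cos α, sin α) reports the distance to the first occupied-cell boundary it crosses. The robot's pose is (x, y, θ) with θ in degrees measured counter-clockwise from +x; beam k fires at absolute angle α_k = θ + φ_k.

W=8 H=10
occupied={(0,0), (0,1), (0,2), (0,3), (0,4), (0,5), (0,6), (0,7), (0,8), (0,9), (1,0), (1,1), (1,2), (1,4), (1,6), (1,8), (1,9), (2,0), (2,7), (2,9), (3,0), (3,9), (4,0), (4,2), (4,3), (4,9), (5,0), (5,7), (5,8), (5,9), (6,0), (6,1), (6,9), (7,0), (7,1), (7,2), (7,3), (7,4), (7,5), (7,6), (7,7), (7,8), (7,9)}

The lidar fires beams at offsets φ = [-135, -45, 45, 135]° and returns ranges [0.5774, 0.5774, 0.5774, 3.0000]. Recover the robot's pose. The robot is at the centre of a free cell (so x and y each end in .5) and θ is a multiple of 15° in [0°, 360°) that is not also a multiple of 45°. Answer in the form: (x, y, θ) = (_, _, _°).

The pose lattice has 37·16 = 592 candidates. Test each by forward raycasting.
  (2.5, 8.5, 345°): beam 3 = 1.0000 ≠ 0.5774 ✗
  (4.5, 1.5, 255°): beam 2 = 1.0000 ≠ 0.5774 ✗
  (4.5, 7.5, 300°): beam 1 = 1.5529 ≠ 0.5774 ✗
  (6.5, 6.5, 120°): beam 1 = 0.5176 ≠ 0.5774 ✗
  …
  (1.5, 5.5, 195°): r_1=0.5774, r_2=0.5774, r_3=0.5774, r_4=3.0000 — all match ✓
No second candidate reproduces the full scan.

(x, y, θ) = (1.5, 5.5, 195°)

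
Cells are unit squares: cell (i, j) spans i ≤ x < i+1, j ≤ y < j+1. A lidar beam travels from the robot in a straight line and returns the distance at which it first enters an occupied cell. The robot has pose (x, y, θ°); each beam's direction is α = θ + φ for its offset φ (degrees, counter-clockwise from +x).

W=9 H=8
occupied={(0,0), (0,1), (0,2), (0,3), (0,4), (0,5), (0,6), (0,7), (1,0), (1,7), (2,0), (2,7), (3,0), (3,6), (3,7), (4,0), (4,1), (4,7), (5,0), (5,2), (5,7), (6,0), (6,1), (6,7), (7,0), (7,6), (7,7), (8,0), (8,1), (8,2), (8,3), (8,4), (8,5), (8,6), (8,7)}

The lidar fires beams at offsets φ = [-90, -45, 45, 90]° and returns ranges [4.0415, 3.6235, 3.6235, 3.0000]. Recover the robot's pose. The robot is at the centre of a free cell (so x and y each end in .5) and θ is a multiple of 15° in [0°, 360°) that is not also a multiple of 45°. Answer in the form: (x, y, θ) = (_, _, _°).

The pose lattice has 37·16 = 592 candidates. Test each by forward raycasting.
  (6.5, 2.5, 150°): beam 1 = 3.0000 ≠ 4.0415 ✗
  (1.5, 2.5, 75°): beam 1 = 2.5882 ≠ 4.0415 ✗
  (1.5, 1.5, 300°): beam 1 = 0.5774 ≠ 4.0415 ✗
  …
  (4.5, 4.5, 300°): r_1=4.0415, r_2=3.6235, r_3=3.6235, r_4=3.0000 — all match ✓
Unique over the lattice → pose = (4.5, 4.5, 300°).

(x, y, θ) = (4.5, 4.5, 300°)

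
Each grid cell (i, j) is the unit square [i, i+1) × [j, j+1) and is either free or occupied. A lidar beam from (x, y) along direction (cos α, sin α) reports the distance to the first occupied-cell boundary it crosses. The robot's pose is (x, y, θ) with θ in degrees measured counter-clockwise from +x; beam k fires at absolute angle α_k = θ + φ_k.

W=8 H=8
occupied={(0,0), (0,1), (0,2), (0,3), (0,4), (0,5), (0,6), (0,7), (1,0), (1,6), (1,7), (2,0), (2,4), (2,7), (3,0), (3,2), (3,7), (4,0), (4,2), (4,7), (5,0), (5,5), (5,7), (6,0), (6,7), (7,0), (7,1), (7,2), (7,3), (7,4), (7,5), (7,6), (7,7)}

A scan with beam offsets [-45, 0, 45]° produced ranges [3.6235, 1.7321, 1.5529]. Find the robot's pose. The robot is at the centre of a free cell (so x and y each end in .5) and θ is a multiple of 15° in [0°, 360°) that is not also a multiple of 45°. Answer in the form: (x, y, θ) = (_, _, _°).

Candidates: 31 free-cell centres × 16 headings = 496 poses. Raycast each; keep the one whose scan matches to 4 dp.
  (1.5, 4.5, 15°): beam 1 = 0.5774 ≠ 3.6235 ✗
  (4.5, 1.5, 165°): beam 1 = 0.5774 ≠ 3.6235 ✗
  (6.5, 1.5, 345°): beam 1 = 0.5774 ≠ 3.6235 ✗
  (4.5, 4.5, 330°): beam 1 = 1.5529 ≠ 3.6235 ✗
  …
  (5.5, 4.5, 330°): r_1=3.6235, r_2=1.7321, r_3=1.5529 — all match ✓
Only this pose fits every beam.

(x, y, θ) = (5.5, 4.5, 330°)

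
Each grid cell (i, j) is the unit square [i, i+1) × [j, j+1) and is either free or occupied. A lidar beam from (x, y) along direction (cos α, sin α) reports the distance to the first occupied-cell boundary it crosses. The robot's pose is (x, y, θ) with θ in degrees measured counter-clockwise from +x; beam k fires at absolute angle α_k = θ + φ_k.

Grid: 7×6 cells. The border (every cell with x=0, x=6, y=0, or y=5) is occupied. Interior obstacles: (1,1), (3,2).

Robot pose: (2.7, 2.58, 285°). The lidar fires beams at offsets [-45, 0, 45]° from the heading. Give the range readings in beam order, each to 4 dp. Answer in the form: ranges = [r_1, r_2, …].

ranges = [1.4000, 1.6357, 0.3464]

beam 1: φ=-45°, α=240°
  cosα=-0.5000 sinα=-0.8660 | (2,2) | tMaxX 1.4000 tMaxY 0.6697 | tΔX 2.0000 tΔY 1.1547
    t=0.6697 [y] (2,1)
    t=1.4000 [x] (1,1) — stop
  → r_1 = 1.4000
beam 2: φ=0°, α=285°
  cosα=0.2588 sinα=-0.9659 | (2,2) | tMaxX 1.1591 tMaxY 0.6005 | tΔX 3.8637 tΔY 1.0353
    t=0.6005 [y] (2,1)
    t=1.1591 [x] (3,1)
    t=1.6357 [y] (3,0) — stop
  → r_2 = 1.6357
beam 3: φ=45°, α=330°
  cosα=0.8660 sinα=-0.5000 | (2,2) | tMaxX 0.3464 tMaxY 1.1600 | tΔX 1.1547 tΔY 2.0000
    t=0.3464 [x] (3,2) — stop
  → r_3 = 0.3464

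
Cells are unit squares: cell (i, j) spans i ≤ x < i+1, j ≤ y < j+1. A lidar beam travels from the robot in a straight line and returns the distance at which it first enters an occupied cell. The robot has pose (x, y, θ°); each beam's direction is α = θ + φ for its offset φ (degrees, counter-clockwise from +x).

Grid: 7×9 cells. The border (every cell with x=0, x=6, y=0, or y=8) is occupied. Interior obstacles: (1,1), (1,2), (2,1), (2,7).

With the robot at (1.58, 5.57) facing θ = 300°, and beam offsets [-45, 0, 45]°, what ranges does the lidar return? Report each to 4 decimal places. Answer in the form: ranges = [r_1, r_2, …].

beam 1: φ=-45°, α=255°
  cosα=-0.2588 sinα=-0.9659 | (1,5) | tMaxX 2.2409 tMaxY 0.5901 | tΔX 3.8637 tΔY 1.0353
    t=0.5901 [y] (1,4)
    t=1.6254 [y] (1,3)
    t=2.2409 [x] (0,3) — stop
  → r_1 = 2.2409
beam 2: φ=0°, α=300°
  cosα=0.5000 sinα=-0.8660 | (1,5) | tMaxX 0.8400 tMaxY 0.6582 | tΔX 2.0000 tΔY 1.1547
    t=0.6582 [y] (1,4)
    t=0.8400 [x] (2,4)
    t=1.8129 [y] (2,3)
    t=2.8400 [x] (3,3)
    t=2.9676 [y] (3,2)
    t=4.1223 [y] (3,1)
    t=4.8400 [x] (4,1)
    t=5.2770 [y] (4,0) — stop
  → r_2 = 5.2770
beam 3: φ=45°, α=345°
  cosα=0.9659 sinα=-0.2588 | (1,5) | tMaxX 0.4348 tMaxY 2.2023 | tΔX 1.0353 tΔY 3.8637
    t=0.4348 [x] (2,5)
    t=1.4701 [x] (3,5)
    t=2.2023 [y] (3,4)
    t=2.5054 [x] (4,4)
    t=3.5406 [x] (5,4)
    t=4.5759 [x] (6,4) — stop
  → r_3 = 4.5759

ranges = [2.2409, 5.2770, 4.5759]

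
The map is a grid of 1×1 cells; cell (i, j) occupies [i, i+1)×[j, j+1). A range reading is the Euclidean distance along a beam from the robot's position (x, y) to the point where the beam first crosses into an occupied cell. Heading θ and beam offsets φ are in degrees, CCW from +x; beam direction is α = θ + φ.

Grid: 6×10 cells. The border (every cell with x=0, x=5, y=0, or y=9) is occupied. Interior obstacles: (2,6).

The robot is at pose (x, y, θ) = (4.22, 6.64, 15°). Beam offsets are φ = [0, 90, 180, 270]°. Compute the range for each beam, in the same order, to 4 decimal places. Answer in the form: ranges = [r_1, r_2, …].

ranges = [0.8075, 2.4433, 1.2630, 3.0137]

beam 1: φ=0°, α=15°
  dir = (cos 15°, sin 15°) = (0.9659, 0.2588); from cell (4,6)
  next x-line at t=0.8075, next y-line at t=1.3909; Δt_x=1.0353, Δt_y=3.8637
    x: enter (5,6) at t=0.8075 ← occupied
  → r_1 = 0.8075
beam 2: φ=90°, α=105°
  dir = (cos 105°, sin 105°) = (-0.2588, 0.9659); from cell (4,6)
  next x-line at t=0.8500, next y-line at t=0.3727; Δt_x=3.8637, Δt_y=1.0353
    y: enter (4,7) at t=0.3727
    x: enter (3,7) at t=0.8500
    y: enter (3,8) at t=1.4080
    y: enter (3,9) at t=2.4433 ← occupied
  → r_2 = 2.4433
beam 3: φ=180°, α=195°
  dir = (cos 195°, sin 195°) = (-0.9659, -0.2588); from cell (4,6)
  next x-line at t=0.2278, next y-line at t=2.4728; Δt_x=1.0353, Δt_y=3.8637
    x: enter (3,6) at t=0.2278
    x: enter (2,6) at t=1.2630 ← occupied
  → r_3 = 1.2630
beam 4: φ=270°, α=285°
  dir = (cos 285°, sin 285°) = (0.2588, -0.9659); from cell (4,6)
  next x-line at t=3.0137, next y-line at t=0.6626; Δt_x=3.8637, Δt_y=1.0353
    y: enter (4,5) at t=0.6626
    y: enter (4,4) at t=1.6979
    y: enter (4,3) at t=2.7331
    x: enter (5,3) at t=3.0137 ← occupied
  → r_4 = 3.0137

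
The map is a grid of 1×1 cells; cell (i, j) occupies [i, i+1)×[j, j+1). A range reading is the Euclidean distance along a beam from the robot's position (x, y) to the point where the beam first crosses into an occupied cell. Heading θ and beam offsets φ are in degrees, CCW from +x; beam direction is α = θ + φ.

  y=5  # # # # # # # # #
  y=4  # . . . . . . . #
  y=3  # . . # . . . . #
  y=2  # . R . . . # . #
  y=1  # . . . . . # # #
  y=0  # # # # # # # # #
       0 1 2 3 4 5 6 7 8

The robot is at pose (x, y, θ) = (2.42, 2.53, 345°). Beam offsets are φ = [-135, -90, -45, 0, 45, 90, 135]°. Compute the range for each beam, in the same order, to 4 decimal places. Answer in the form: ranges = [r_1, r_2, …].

ranges = [1.6397, 1.5840, 1.7667, 3.7063, 0.9400, 2.5571, 2.8400]

beam 1: φ=-135°, α=210°
  d=(-0.8660,-0.5000)  start (2,2)  tX=0.4850 tY=1.0600  stride 1/|dx|=1.1547 1/|dy|=2.0000
    cross x-line → (1,2), t=0.4850
    cross y-line → (1,1), t=1.0600
    cross x-line → (0,1), t=1.6397 (wall)
  → r_1 = 1.6397
beam 2: φ=-90°, α=255°
  d=(-0.2588,-0.9659)  start (2,2)  tX=1.6228 tY=0.5487  stride 1/|dx|=3.8637 1/|dy|=1.0353
    cross y-line → (2,1), t=0.5487
    cross y-line → (2,0), t=1.5840 (wall)
  → r_2 = 1.5840
beam 3: φ=-45°, α=300°
  d=(0.5000,-0.8660)  start (2,2)  tX=1.1600 tY=0.6120  stride 1/|dx|=2.0000 1/|dy|=1.1547
    cross y-line → (2,1), t=0.6120
    cross x-line → (3,1), t=1.1600
    cross y-line → (3,0), t=1.7667 (wall)
  → r_3 = 1.7667
beam 4: φ=0°, α=345°
  d=(0.9659,-0.2588)  start (2,2)  tX=0.6005 tY=2.0478  stride 1/|dx|=1.0353 1/|dy|=3.8637
    cross x-line → (3,2), t=0.6005
    cross x-line → (4,2), t=1.6357
    cross y-line → (4,1), t=2.0478
    cross x-line → (5,1), t=2.6710
    cross x-line → (6,1), t=3.7063 (wall)
  → r_4 = 3.7063
beam 5: φ=45°, α=30°
  d=(0.8660,0.5000)  start (2,2)  tX=0.6697 tY=0.9400  stride 1/|dx|=1.1547 1/|dy|=2.0000
    cross x-line → (3,2), t=0.6697
    cross y-line → (3,3), t=0.9400 (wall)
  → r_5 = 0.9400
beam 6: φ=90°, α=75°
  d=(0.2588,0.9659)  start (2,2)  tX=2.2409 tY=0.4866  stride 1/|dx|=3.8637 1/|dy|=1.0353
    cross y-line → (2,3), t=0.4866
    cross y-line → (2,4), t=1.5219
    cross x-line → (3,4), t=2.2409
    cross y-line → (3,5), t=2.5571 (wall)
  → r_6 = 2.5571
beam 7: φ=135°, α=120°
  d=(-0.5000,0.8660)  start (2,2)  tX=0.8400 tY=0.5427  stride 1/|dx|=2.0000 1/|dy|=1.1547
    cross y-line → (2,3), t=0.5427
    cross x-line → (1,3), t=0.8400
    cross y-line → (1,4), t=1.6974
    cross x-line → (0,4), t=2.8400 (wall)
  → r_7 = 2.8400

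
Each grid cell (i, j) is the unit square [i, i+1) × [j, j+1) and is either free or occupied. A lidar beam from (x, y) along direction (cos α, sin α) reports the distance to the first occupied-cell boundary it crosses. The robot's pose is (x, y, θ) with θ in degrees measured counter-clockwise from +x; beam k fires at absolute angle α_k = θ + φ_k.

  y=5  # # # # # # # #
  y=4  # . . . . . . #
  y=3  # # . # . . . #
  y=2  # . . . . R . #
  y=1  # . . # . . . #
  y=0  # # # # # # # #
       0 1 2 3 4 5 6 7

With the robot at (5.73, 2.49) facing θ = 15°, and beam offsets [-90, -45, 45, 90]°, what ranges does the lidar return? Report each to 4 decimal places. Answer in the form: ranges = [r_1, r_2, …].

ranges = [1.5426, 1.4665, 2.5400, 2.5985]

beam 1: φ=-90°, α=285°
  cosα=0.2588 sinα=-0.9659 | (5,2) | tMaxX 1.0432 tMaxY 0.5073 | tΔX 3.8637 tΔY 1.0353
    t=0.5073 [y] (5,1)
    t=1.0432 [x] (6,1)
    t=1.5426 [y] (6,0) — stop
  → r_1 = 1.5426
beam 2: φ=-45°, α=330°
  cosα=0.8660 sinα=-0.5000 | (5,2) | tMaxX 0.3118 tMaxY 0.9800 | tΔX 1.1547 tΔY 2.0000
    t=0.3118 [x] (6,2)
    t=0.9800 [y] (6,1)
    t=1.4665 [x] (7,1) — stop
  → r_2 = 1.4665
beam 3: φ=45°, α=60°
  cosα=0.5000 sinα=0.8660 | (5,2) | tMaxX 0.5400 tMaxY 0.5889 | tΔX 2.0000 tΔY 1.1547
    t=0.5400 [x] (6,2)
    t=0.5889 [y] (6,3)
    t=1.7436 [y] (6,4)
    t=2.5400 [x] (7,4) — stop
  → r_3 = 2.5400
beam 4: φ=90°, α=105°
  cosα=-0.2588 sinα=0.9659 | (5,2) | tMaxX 2.8205 tMaxY 0.5280 | tΔX 3.8637 tΔY 1.0353
    t=0.5280 [y] (5,3)
    t=1.5633 [y] (5,4)
    t=2.5985 [y] (5,5) — stop
  → r_4 = 2.5985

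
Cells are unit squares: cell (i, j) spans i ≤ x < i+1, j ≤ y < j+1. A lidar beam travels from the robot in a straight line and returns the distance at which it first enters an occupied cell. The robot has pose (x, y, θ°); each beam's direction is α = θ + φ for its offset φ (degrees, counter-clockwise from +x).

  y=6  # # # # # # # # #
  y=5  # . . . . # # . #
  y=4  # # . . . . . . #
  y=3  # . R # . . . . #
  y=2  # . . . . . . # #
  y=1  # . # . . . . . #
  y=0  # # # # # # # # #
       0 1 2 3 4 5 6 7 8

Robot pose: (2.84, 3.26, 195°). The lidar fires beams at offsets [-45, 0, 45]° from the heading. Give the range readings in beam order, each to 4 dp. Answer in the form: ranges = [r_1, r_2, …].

beam 1: φ=-45°, α=150°
  d=(-0.8660,0.5000)  start (2,3)  tX=0.9699 tY=1.4800  stride 1/|dx|=1.1547 1/|dy|=2.0000
    cross x-line → (1,3), t=0.9699
    cross y-line → (1,4), t=1.4800 (wall)
  → r_1 = 1.4800
beam 2: φ=0°, α=195°
  d=(-0.9659,-0.2588)  start (2,3)  tX=0.8696 tY=1.0046  stride 1/|dx|=1.0353 1/|dy|=3.8637
    cross x-line → (1,3), t=0.8696
    cross y-line → (1,2), t=1.0046
    cross x-line → (0,2), t=1.9049 (wall)
  → r_2 = 1.9049
beam 3: φ=45°, α=240°
  d=(-0.5000,-0.8660)  start (2,3)  tX=1.6800 tY=0.3002  stride 1/|dx|=2.0000 1/|dy|=1.1547
    cross y-line → (2,2), t=0.3002
    cross y-line → (2,1), t=1.4549 (wall)
  → r_3 = 1.4549

ranges = [1.4800, 1.9049, 1.4549]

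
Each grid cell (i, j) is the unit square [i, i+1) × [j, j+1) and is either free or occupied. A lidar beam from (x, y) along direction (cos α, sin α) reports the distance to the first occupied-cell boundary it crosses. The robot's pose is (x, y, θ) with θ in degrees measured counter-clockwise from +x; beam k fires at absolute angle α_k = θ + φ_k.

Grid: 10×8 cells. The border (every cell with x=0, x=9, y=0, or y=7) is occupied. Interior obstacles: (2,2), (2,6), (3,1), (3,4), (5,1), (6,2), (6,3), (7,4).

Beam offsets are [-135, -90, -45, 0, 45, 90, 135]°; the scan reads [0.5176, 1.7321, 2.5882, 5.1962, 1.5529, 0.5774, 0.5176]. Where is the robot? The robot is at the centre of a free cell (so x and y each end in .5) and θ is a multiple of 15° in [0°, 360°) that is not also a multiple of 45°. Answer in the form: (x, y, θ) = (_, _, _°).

Enumerate (i+0.5, j+0.5, θ) over the 40 free cells and 16 admissible headings. For each, cast all 7 beams and compare to the given ranges.
  (4.5, 3.5, 345°): beam 1 = 1.7321 ≠ 0.5176 ✗
  (6.5, 4.5, 165°): beam 1 = 0.5774 ≠ 0.5176 ✗
  (7.5, 3.5, 120°): beam 1 = 1.5529 ≠ 0.5176 ✗
  …
  (3.5, 2.5, 60°): r_1=0.5176, r_2=1.7321, r_3=2.5882, r_4=5.1962, r_5=1.5529, r_6=0.5774, r_7=0.5176 — all match ✓
No second candidate reproduces the full scan.

(x, y, θ) = (3.5, 2.5, 60°)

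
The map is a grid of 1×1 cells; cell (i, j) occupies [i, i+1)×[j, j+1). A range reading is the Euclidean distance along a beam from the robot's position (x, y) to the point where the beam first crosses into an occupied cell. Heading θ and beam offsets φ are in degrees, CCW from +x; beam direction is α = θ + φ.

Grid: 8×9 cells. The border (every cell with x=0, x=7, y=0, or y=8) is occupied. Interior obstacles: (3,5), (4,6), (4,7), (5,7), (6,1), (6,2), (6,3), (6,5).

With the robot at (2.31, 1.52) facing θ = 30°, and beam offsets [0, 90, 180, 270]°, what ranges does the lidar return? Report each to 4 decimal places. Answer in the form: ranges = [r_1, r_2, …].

ranges = [4.2608, 2.6200, 1.0400, 0.6004]

beam 1: φ=0°, α=30°
  cosα=0.8660 sinα=0.5000 | (2,1) | tMaxX 0.7967 tMaxY 0.9600 | tΔX 1.1547 tΔY 2.0000
    t=0.7967 [x] (3,1)
    t=0.9600 [y] (3,2)
    t=1.9514 [x] (4,2)
    t=2.9600 [y] (4,3)
    t=3.1061 [x] (5,3)
    t=4.2608 [x] (6,3) — stop
  → r_1 = 4.2608
beam 2: φ=90°, α=120°
  cosα=-0.5000 sinα=0.8660 | (2,1) | tMaxX 0.6200 tMaxY 0.5543 | tΔX 2.0000 tΔY 1.1547
    t=0.5543 [y] (2,2)
    t=0.6200 [x] (1,2)
    t=1.7090 [y] (1,3)
    t=2.6200 [x] (0,3) — stop
  → r_2 = 2.6200
beam 3: φ=180°, α=210°
  cosα=-0.8660 sinα=-0.5000 | (2,1) | tMaxX 0.3580 tMaxY 1.0400 | tΔX 1.1547 tΔY 2.0000
    t=0.3580 [x] (1,1)
    t=1.0400 [y] (1,0) — stop
  → r_3 = 1.0400
beam 4: φ=270°, α=300°
  cosα=0.5000 sinα=-0.8660 | (2,1) | tMaxX 1.3800 tMaxY 0.6004 | tΔX 2.0000 tΔY 1.1547
    t=0.6004 [y] (2,0) — stop
  → r_4 = 0.6004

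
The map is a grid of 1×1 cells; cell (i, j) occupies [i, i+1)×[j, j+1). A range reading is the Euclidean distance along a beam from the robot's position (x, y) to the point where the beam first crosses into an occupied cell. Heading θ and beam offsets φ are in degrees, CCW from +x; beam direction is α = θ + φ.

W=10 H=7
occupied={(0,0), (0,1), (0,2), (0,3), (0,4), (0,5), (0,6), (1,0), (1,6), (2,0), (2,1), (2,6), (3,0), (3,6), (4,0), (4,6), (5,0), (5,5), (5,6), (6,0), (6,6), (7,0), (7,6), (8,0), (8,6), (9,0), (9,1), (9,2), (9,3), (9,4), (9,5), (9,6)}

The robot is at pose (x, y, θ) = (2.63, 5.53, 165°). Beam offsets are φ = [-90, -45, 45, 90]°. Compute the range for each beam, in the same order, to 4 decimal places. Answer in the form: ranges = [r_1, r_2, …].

beam 1: φ=-90°, α=75°
  cosα=0.2588 sinα=0.9659 | (2,5) | tMaxX 1.4296 tMaxY 0.4866 | tΔX 3.8637 tΔY 1.0353
    t=0.4866 [y] (2,6) — stop
  → r_1 = 0.4866
beam 2: φ=-45°, α=120°
  cosα=-0.5000 sinα=0.8660 | (2,5) | tMaxX 1.2600 tMaxY 0.5427 | tΔX 2.0000 tΔY 1.1547
    t=0.5427 [y] (2,6) — stop
  → r_2 = 0.5427
beam 3: φ=45°, α=210°
  cosα=-0.8660 sinα=-0.5000 | (2,5) | tMaxX 0.7275 tMaxY 1.0600 | tΔX 1.1547 tΔY 2.0000
    t=0.7275 [x] (1,5)
    t=1.0600 [y] (1,4)
    t=1.8822 [x] (0,4) — stop
  → r_3 = 1.8822
beam 4: φ=90°, α=255°
  cosα=-0.2588 sinα=-0.9659 | (2,5) | tMaxX 2.4341 tMaxY 0.5487 | tΔX 3.8637 tΔY 1.0353
    t=0.5487 [y] (2,4)
    t=1.5840 [y] (2,3)
    t=2.4341 [x] (1,3)
    t=2.6192 [y] (1,2)
    t=3.6545 [y] (1,1)
    t=4.6898 [y] (1,0) — stop
  → r_4 = 4.6898

ranges = [0.4866, 0.5427, 1.8822, 4.6898]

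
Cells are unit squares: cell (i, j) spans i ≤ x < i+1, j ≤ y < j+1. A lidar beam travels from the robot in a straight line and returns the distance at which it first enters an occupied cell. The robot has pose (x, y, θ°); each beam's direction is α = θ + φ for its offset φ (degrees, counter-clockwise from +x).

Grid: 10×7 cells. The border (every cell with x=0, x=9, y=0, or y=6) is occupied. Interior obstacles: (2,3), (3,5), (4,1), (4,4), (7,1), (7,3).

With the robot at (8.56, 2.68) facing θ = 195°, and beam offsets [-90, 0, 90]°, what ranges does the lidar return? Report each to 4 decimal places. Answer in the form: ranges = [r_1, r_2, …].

beam 1: φ=-90°, α=105°
  direction (-0.2588, 0.9659); cell (8,2); t to first gridline: x 2.1637, y 0.3313 (then +3.8637 / +1.0353)
    (8,3) via y @ 0.3313
    (8,4) via y @ 1.3666
    (7,4) via x @ 2.1637
    (7,5) via y @ 2.4018
    (7,6) via y @ 3.4371  # hit
  → r_1 = 3.4371
beam 2: φ=0°, α=195°
  direction (-0.9659, -0.2588); cell (8,2); t to first gridline: x 0.5798, y 2.6273 (then +1.0353 / +3.8637)
    (7,2) via x @ 0.5798
    (6,2) via x @ 1.6150
    (6,1) via y @ 2.6273
    (5,1) via x @ 2.6503
    (4,1) via x @ 3.6856  # hit
  → r_2 = 3.6856
beam 3: φ=90°, α=285°
  direction (0.2588, -0.9659); cell (8,2); t to first gridline: x 1.7000, y 0.7040 (then +3.8637 / +1.0353)
    (8,1) via y @ 0.7040
    (9,1) via x @ 1.7000  # hit
  → r_3 = 1.7000

ranges = [3.4371, 3.6856, 1.7000]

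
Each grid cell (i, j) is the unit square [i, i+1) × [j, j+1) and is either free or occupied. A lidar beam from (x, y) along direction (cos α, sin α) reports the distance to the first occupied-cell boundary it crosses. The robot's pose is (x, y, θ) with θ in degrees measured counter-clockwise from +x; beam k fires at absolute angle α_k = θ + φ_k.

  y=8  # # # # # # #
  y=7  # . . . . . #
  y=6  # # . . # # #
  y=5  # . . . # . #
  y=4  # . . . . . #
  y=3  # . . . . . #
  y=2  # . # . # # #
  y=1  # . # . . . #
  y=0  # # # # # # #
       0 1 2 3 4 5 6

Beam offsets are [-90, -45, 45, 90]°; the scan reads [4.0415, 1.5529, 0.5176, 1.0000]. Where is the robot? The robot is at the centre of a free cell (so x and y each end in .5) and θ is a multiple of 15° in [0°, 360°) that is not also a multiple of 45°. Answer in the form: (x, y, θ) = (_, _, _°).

(x, y, θ) = (1.5, 4.5, 150°)

The pose lattice has 27·16 = 432 candidates. Test each by forward raycasting.
  (5.5, 7.5, 255°): beam 1 = 1.9319 ≠ 4.0415 ✗
  (3.5, 2.5, 330°): beam 1 = 1.0000 ≠ 4.0415 ✗
  (2.5, 7.5, 195°): beam 1 = 0.5176 ≠ 4.0415 ✗
  …
  (1.5, 4.5, 150°): r_1=4.0415, r_2=1.5529, r_3=0.5176, r_4=1.0000 — all match ✓
No second candidate reproduces the full scan.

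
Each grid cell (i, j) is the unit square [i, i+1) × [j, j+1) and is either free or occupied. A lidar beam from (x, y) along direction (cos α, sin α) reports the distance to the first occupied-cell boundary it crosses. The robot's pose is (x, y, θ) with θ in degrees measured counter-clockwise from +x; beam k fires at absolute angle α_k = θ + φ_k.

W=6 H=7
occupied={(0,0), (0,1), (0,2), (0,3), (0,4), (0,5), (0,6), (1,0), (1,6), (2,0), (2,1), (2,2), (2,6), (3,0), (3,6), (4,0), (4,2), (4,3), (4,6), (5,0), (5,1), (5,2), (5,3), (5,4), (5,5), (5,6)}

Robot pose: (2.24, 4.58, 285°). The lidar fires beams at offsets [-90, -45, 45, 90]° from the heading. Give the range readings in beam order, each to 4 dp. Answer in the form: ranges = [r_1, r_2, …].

ranges = [1.2837, 2.4800, 2.0323, 2.8574]

beam 1: φ=-90°, α=195°
  cosα=-0.9659 sinα=-0.2588 | (2,4) | tMaxX 0.2485 tMaxY 2.2409 | tΔX 1.0353 tΔY 3.8637
    t=0.2485 [x] (1,4)
    t=1.2837 [x] (0,4) — stop
  → r_1 = 1.2837
beam 2: φ=-45°, α=240°
  cosα=-0.5000 sinα=-0.8660 | (2,4) | tMaxX 0.4800 tMaxY 0.6697 | tΔX 2.0000 tΔY 1.1547
    t=0.4800 [x] (1,4)
    t=0.6697 [y] (1,3)
    t=1.8244 [y] (1,2)
    t=2.4800 [x] (0,2) — stop
  → r_2 = 2.4800
beam 3: φ=45°, α=330°
  cosα=0.8660 sinα=-0.5000 | (2,4) | tMaxX 0.8776 tMaxY 1.1600 | tΔX 1.1547 tΔY 2.0000
    t=0.8776 [x] (3,4)
    t=1.1600 [y] (3,3)
    t=2.0323 [x] (4,3) — stop
  → r_3 = 2.0323
beam 4: φ=90°, α=15°
  cosα=0.9659 sinα=0.2588 | (2,4) | tMaxX 0.7868 tMaxY 1.6228 | tΔX 1.0353 tΔY 3.8637
    t=0.7868 [x] (3,4)
    t=1.6228 [y] (3,5)
    t=1.8221 [x] (4,5)
    t=2.8574 [x] (5,5) — stop
  → r_4 = 2.8574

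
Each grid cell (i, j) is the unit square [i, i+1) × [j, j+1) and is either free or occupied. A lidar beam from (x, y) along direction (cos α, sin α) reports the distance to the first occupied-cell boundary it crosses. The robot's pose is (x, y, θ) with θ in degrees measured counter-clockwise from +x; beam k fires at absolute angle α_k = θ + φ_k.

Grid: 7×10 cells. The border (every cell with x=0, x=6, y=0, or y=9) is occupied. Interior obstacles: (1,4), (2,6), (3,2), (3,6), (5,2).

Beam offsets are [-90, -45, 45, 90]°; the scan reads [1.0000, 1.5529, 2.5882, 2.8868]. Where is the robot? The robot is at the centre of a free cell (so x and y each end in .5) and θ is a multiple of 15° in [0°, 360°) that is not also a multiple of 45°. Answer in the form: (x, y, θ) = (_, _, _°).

(x, y, θ) = (4.5, 3.5, 60°)

The pose lattice has 35·16 = 560 candidates. Test each by forward raycasting.
  (1.5, 8.5, 330°): beam 2 = 1.9319 ≠ 1.5529 ✗
  (5.5, 7.5, 105°): beam 1 = 0.5176 ≠ 1.0000 ✗
  (2.5, 5.5, 345°): beam 1 = 4.6587 ≠ 1.0000 ✗
  (1.5, 3.5, 105°): beam 1 = 4.6587 ≠ 1.0000 ✗
  …
  (4.5, 3.5, 60°): r_1=1.0000, r_2=1.5529, r_3=2.5882, r_4=2.8868 — all match ✓
Only this pose fits every beam.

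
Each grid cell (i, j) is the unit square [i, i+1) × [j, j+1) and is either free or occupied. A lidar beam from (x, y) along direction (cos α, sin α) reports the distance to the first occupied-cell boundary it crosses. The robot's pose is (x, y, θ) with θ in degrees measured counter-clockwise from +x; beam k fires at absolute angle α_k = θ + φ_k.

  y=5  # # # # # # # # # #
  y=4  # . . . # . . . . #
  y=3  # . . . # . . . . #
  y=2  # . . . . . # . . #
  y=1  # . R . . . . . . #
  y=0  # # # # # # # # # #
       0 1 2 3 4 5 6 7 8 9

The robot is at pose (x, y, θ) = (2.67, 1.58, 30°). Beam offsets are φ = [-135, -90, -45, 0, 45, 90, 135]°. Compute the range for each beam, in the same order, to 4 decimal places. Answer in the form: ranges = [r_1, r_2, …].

ranges = [0.6005, 0.6697, 2.2409, 6.8400, 3.5406, 3.3400, 1.7289]

beam 1: φ=-135°, α=255°
  direction (-0.2588, -0.9659); cell (2,1); t to first gridline: x 2.5887, y 0.6005 (then +3.8637 / +1.0353)
    (2,0) via y @ 0.6005  # hit
  → r_1 = 0.6005
beam 2: φ=-90°, α=300°
  direction (0.5000, -0.8660); cell (2,1); t to first gridline: x 0.6600, y 0.6697 (then +2.0000 / +1.1547)
    (3,1) via x @ 0.6600
    (3,0) via y @ 0.6697  # hit
  → r_2 = 0.6697
beam 3: φ=-45°, α=345°
  direction (0.9659, -0.2588); cell (2,1); t to first gridline: x 0.3416, y 2.2409 (then +1.0353 / +3.8637)
    (3,1) via x @ 0.3416
    (4,1) via x @ 1.3769
    (4,0) via y @ 2.2409  # hit
  → r_3 = 2.2409
beam 4: φ=0°, α=30°
  direction (0.8660, 0.5000); cell (2,1); t to first gridline: x 0.3811, y 0.8400 (then +1.1547 / +2.0000)
    (3,1) via x @ 0.3811
    (3,2) via y @ 0.8400
    (4,2) via x @ 1.5358
    (5,2) via x @ 2.6905
    (5,3) via y @ 2.8400
    (6,3) via x @ 3.8452
    (6,4) via y @ 4.8400
    (7,4) via x @ 4.9999
    (8,4) via x @ 6.1546
    (8,5) via y @ 6.8400  # hit
  → r_4 = 6.8400
beam 5: φ=45°, α=75°
  direction (0.2588, 0.9659); cell (2,1); t to first gridline: x 1.2750, y 0.4348 (then +3.8637 / +1.0353)
    (2,2) via y @ 0.4348
    (3,2) via x @ 1.2750
    (3,3) via y @ 1.4701
    (3,4) via y @ 2.5054
    (3,5) via y @ 3.5406  # hit
  → r_5 = 3.5406
beam 6: φ=90°, α=120°
  direction (-0.5000, 0.8660); cell (2,1); t to first gridline: x 1.3400, y 0.4850 (then +2.0000 / +1.1547)
    (2,2) via y @ 0.4850
    (1,2) via x @ 1.3400
    (1,3) via y @ 1.6397
    (1,4) via y @ 2.7944
    (0,4) via x @ 3.3400  # hit
  → r_6 = 3.3400
beam 7: φ=135°, α=165°
  direction (-0.9659, 0.2588); cell (2,1); t to first gridline: x 0.6936, y 1.6228 (then +1.0353 / +3.8637)
    (1,1) via x @ 0.6936
    (1,2) via y @ 1.6228
    (0,2) via x @ 1.7289  # hit
  → r_7 = 1.7289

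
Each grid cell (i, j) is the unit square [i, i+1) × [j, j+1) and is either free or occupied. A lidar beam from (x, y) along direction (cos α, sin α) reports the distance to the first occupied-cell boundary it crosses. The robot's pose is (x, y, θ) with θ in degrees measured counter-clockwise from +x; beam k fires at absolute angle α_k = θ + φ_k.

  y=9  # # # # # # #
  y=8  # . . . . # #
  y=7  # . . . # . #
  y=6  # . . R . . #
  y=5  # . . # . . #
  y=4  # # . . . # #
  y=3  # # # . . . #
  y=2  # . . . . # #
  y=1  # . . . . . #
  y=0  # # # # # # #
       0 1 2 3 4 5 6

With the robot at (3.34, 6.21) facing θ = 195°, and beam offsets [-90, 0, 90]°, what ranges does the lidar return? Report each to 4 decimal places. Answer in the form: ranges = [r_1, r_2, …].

beam 1: φ=-90°, α=105°
  d=(-0.2588,0.9659)  start (3,6)  tX=1.3137 tY=0.8179  stride 1/|dx|=3.8637 1/|dy|=1.0353
    cross y-line → (3,7), t=0.8179
    cross x-line → (2,7), t=1.3137
    cross y-line → (2,8), t=1.8531
    cross y-line → (2,9), t=2.8884 (wall)
  → r_1 = 2.8884
beam 2: φ=0°, α=195°
  d=(-0.9659,-0.2588)  start (3,6)  tX=0.3520 tY=0.8114  stride 1/|dx|=1.0353 1/|dy|=3.8637
    cross x-line → (2,6), t=0.3520
    cross y-line → (2,5), t=0.8114
    cross x-line → (1,5), t=1.3873
    cross x-line → (0,5), t=2.4225 (wall)
  → r_2 = 2.4225
beam 3: φ=90°, α=285°
  d=(0.2588,-0.9659)  start (3,6)  tX=2.5500 tY=0.2174  stride 1/|dx|=3.8637 1/|dy|=1.0353
    cross y-line → (3,5), t=0.2174 (wall)
  → r_3 = 0.2174

ranges = [2.8884, 2.4225, 0.2174]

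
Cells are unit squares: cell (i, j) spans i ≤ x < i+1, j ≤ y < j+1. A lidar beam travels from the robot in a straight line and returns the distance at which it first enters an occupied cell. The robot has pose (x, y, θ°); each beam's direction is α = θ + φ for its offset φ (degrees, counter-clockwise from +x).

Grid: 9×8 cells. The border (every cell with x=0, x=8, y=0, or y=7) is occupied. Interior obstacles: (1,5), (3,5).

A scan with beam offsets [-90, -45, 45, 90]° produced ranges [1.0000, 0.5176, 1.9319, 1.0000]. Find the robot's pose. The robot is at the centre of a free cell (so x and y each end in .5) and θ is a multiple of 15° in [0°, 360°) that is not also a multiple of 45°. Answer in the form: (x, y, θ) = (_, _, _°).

(x, y, θ) = (4.5, 6.5, 120°)

Candidates: 40 free-cell centres × 16 headings = 640 poses. Raycast each; keep the one whose scan matches to 4 dp.
  (7.5, 6.5, 120°): beam 1 = 0.5774 ≠ 1.0000 ✗
  (1.5, 3.5, 285°): beam 1 = 0.5176 ≠ 1.0000 ✗
  (7.5, 6.5, 345°): beam 1 = 5.6940 ≠ 1.0000 ✗
  (2.5, 4.5, 105°): beam 1 = 5.6940 ≠ 1.0000 ✗
  (5.5, 6.5, 210°): beam 1 = 0.5774 ≠ 1.0000 ✗
  …
  (4.5, 6.5, 120°): r_1=1.0000, r_2=0.5176, r_3=1.9319, r_4=1.0000 — all match ✓
Only this pose fits every beam.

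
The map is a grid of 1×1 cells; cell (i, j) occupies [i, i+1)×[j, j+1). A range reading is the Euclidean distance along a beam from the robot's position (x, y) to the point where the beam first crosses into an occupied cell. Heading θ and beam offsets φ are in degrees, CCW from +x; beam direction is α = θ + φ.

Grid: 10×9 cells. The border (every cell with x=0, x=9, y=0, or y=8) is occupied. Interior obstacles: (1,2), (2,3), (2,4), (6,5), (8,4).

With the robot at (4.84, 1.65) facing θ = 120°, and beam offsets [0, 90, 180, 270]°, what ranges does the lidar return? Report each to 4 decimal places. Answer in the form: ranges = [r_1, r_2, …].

beam 1: φ=0°, α=120°
  direction (-0.5000, 0.8660); cell (4,1); t to first gridline: x 1.6800, y 0.4041 (then +2.0000 / +1.1547)
    (4,2) via y @ 0.4041
    (4,3) via y @ 1.5588
    (3,3) via x @ 1.6800
    (3,4) via y @ 2.7135
    (2,4) via x @ 3.6800  # hit
  → r_1 = 3.6800
beam 2: φ=90°, α=210°
  direction (-0.8660, -0.5000); cell (4,1); t to first gridline: x 0.9699, y 1.3000 (then +1.1547 / +2.0000)
    (3,1) via x @ 0.9699
    (3,0) via y @ 1.3000  # hit
  → r_2 = 1.3000
beam 3: φ=180°, α=300°
  direction (0.5000, -0.8660); cell (4,1); t to first gridline: x 0.3200, y 0.7506 (then +2.0000 / +1.1547)
    (5,1) via x @ 0.3200
    (5,0) via y @ 0.7506  # hit
  → r_3 = 0.7506
beam 4: φ=270°, α=30°
  direction (0.8660, 0.5000); cell (4,1); t to first gridline: x 0.1848, y 0.7000 (then +1.1547 / +2.0000)
    (5,1) via x @ 0.1848
    (5,2) via y @ 0.7000
    (6,2) via x @ 1.3395
    (7,2) via x @ 2.4942
    (7,3) via y @ 2.7000
    (8,3) via x @ 3.6489
    (8,4) via y @ 4.7000  # hit
  → r_4 = 4.7000

ranges = [3.6800, 1.3000, 0.7506, 4.7000]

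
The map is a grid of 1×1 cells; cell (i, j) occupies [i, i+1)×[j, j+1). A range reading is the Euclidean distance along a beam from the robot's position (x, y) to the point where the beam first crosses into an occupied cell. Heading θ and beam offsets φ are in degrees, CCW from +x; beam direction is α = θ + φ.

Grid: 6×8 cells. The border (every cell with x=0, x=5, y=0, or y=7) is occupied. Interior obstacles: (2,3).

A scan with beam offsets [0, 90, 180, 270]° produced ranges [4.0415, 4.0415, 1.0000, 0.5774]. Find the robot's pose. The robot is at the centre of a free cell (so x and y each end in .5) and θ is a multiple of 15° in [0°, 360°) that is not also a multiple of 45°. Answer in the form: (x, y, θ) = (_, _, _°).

Enumerate (i+0.5, j+0.5, θ) over the 23 free cells and 16 admissible headings. For each, cast all 4 beams and compare to the given ranges.
  (1.5, 1.5, 60°): beam 1 = 1.7321 ≠ 4.0415 ✗
  (4.5, 6.5, 60°): beam 1 = 0.5774 ≠ 4.0415 ✗
  (2.5, 5.5, 240°): beam 1 = 3.0000 ≠ 4.0415 ✗
  (4.5, 2.5, 210°): beam 1 = 3.0000 ≠ 4.0415 ✗
  …
  (4.5, 3.5, 120°): r_1=4.0415, r_2=4.0415, r_3=1.0000, r_4=0.5774 — all match ✓
Unique over the lattice → pose = (4.5, 3.5, 120°).

(x, y, θ) = (4.5, 3.5, 120°)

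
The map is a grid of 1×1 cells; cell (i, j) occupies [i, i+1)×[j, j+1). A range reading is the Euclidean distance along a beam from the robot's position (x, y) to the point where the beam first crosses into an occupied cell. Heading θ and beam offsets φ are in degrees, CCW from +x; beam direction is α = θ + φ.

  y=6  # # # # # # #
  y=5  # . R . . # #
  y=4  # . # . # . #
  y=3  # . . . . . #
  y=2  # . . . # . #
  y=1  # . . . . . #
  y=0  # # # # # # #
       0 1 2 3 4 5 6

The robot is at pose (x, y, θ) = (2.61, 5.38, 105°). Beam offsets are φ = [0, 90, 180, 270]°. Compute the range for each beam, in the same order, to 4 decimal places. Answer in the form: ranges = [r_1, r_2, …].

beam 1: φ=0°, α=105°
  cosα=-0.2588 sinα=0.9659 | (2,5) | tMaxX 2.3569 tMaxY 0.6419 | tΔX 3.8637 tΔY 1.0353
    t=0.6419 [y] (2,6) — stop
  → r_1 = 0.6419
beam 2: φ=90°, α=195°
  cosα=-0.9659 sinα=-0.2588 | (2,5) | tMaxX 0.6315 tMaxY 1.4682 | tΔX 1.0353 tΔY 3.8637
    t=0.6315 [x] (1,5)
    t=1.4682 [y] (1,4)
    t=1.6668 [x] (0,4) — stop
  → r_2 = 1.6668
beam 3: φ=180°, α=285°
  cosα=0.2588 sinα=-0.9659 | (2,5) | tMaxX 1.5068 tMaxY 0.3934 | tΔX 3.8637 tΔY 1.0353
    t=0.3934 [y] (2,4) — stop
  → r_3 = 0.3934
beam 4: φ=270°, α=15°
  cosα=0.9659 sinα=0.2588 | (2,5) | tMaxX 0.4038 tMaxY 2.3955 | tΔX 1.0353 tΔY 3.8637
    t=0.4038 [x] (3,5)
    t=1.4390 [x] (4,5)
    t=2.3955 [y] (4,6) — stop
  → r_4 = 2.3955

ranges = [0.6419, 1.6668, 0.3934, 2.3955]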